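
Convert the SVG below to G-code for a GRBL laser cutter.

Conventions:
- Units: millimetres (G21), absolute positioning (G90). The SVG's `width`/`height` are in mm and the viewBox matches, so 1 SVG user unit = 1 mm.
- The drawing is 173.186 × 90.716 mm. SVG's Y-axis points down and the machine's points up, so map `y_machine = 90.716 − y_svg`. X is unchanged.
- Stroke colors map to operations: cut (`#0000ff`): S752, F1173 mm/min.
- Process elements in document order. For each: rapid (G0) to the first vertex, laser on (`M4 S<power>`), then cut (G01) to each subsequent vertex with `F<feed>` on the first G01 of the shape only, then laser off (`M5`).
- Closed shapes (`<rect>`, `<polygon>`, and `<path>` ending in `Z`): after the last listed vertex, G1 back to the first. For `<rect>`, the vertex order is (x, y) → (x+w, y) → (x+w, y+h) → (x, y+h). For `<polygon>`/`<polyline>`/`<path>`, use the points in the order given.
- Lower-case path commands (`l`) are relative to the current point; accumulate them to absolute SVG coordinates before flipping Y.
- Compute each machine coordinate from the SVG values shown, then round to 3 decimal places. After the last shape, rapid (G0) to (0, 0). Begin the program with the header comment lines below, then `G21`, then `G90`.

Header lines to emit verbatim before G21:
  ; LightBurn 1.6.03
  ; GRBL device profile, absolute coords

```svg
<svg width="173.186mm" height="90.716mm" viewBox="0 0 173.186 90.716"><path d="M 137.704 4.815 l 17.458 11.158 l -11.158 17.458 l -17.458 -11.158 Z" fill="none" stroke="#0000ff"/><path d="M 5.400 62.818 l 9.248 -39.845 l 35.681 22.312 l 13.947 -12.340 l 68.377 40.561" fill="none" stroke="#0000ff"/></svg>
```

viewBox `0 0 173.186 90.716` with mm width/height → 1 unit = 1 mm. Flip: y_m = 90.716 − y_svg.

**Shape 1** — `<path>` regular polygon, stroke `#0000ff` → cut (S752, F1173). Machine vertices: (137.704,85.901) → (155.162,74.743) → (144.004,57.285) → (126.546,68.443) → (137.704,85.901). Closed: final G1 returns to the first vertex.

**Shape 2** — `<path>` open polyline, stroke `#0000ff` → cut (S752, F1173). Machine vertices: (5.400,27.898) → (14.648,67.743) → (50.329,45.431) → (64.276,57.771) → (132.653,17.210). Open path.

; LightBurn 1.6.03
; GRBL device profile, absolute coords
G21
G90
G0 X137.704 Y85.901
M4 S752
G01 X155.162 Y74.743 F1173
G01 X144.004 Y57.285
G01 X126.546 Y68.443
G01 X137.704 Y85.901
M5
G0 X5.400 Y27.898
M4 S752
G01 X14.648 Y67.743 F1173
G01 X50.329 Y45.431
G01 X64.276 Y57.771
G01 X132.653 Y17.210
M5
G0 X0.000 Y0.000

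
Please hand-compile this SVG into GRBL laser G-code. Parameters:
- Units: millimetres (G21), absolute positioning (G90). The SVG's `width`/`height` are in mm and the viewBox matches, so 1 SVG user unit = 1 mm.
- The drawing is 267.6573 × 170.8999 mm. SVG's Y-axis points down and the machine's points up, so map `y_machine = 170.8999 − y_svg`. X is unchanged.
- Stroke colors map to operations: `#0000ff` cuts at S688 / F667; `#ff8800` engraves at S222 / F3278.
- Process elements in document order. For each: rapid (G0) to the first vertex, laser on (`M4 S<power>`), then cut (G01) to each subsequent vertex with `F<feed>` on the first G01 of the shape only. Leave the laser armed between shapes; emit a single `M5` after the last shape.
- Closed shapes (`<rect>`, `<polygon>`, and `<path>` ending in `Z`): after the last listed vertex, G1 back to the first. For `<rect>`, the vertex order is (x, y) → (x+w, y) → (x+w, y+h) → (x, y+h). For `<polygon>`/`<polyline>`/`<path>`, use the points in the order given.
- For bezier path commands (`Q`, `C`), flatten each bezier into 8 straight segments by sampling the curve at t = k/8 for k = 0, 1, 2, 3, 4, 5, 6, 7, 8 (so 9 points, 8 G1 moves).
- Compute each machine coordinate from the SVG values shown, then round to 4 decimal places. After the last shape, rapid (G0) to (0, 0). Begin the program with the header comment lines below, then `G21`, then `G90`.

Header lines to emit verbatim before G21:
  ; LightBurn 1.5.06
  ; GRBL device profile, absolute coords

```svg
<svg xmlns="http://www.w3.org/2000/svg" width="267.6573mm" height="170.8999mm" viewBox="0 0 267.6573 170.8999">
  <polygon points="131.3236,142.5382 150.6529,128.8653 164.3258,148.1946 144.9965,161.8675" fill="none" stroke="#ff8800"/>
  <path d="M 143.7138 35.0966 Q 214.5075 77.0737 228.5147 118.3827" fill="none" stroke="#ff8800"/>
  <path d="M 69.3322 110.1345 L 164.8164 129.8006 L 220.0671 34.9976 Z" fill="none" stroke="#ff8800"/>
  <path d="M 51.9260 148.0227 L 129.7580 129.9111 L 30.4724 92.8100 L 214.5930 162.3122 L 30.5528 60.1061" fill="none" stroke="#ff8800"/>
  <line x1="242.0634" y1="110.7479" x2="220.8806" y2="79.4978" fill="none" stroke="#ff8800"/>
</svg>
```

1 u = 1 mm; y_m = 170.8999 − y.

[1] `<polygon>` regular polygon, #ff8800→engrave S222 F3278: (131.3236,28.3617) → (150.6529,42.0346) → (164.3258,22.7053) → (144.9965,9.0324) → (131.3236,28.3617) (closed)

[2] `<path>` quadratic bezier, #ff8800→engrave S222 F3278: (143.7138,135.8033) → (160.5249,125.3195) → (175.5615,114.8565) → (188.8235,104.4144) → (200.3109,93.9932) → (210.0237,83.5929) → (217.9619,73.2135) → (224.1256,62.8549) → (228.5147,52.5172)

[3] `<path>` closed polygon, #ff8800→engrave S222 F3278: (69.3322,60.7654) → (164.8164,41.0993) → (220.0671,135.9023) → (69.3322,60.7654) (closed)

[4] `<path>` open polyline, #ff8800→engrave S222 F3278: (51.9260,22.8772) → (129.7580,40.9888) → (30.4724,78.0899) → (214.5930,8.5877) → (30.5528,110.7938)

[5] `<line>` line segment, #ff8800→engrave S222 F3278: (242.0634,60.1520) → (220.8806,91.4021)

; LightBurn 1.5.06
; GRBL device profile, absolute coords
G21
G90
G0 X131.3236 Y28.3617
M4 S222
G01 X150.6529 Y42.0346 F3278
G01 X164.3258 Y22.7053
G01 X144.9965 Y9.0324
G01 X131.3236 Y28.3617
G0 X143.7138 Y135.8033
M4 S222
G01 X160.5249 Y125.3195 F3278
G01 X175.5615 Y114.8565
G01 X188.8235 Y104.4144
G01 X200.3109 Y93.9932
G01 X210.0237 Y83.5929
G01 X217.9619 Y73.2135
G01 X224.1256 Y62.8549
G01 X228.5147 Y52.5172
G0 X69.3322 Y60.7654
M4 S222
G01 X164.8164 Y41.0993 F3278
G01 X220.0671 Y135.9023
G01 X69.3322 Y60.7654
G0 X51.9260 Y22.8772
M4 S222
G01 X129.7580 Y40.9888 F3278
G01 X30.4724 Y78.0899
G01 X214.5930 Y8.5877
G01 X30.5528 Y110.7938
G0 X242.0634 Y60.1520
M4 S222
G01 X220.8806 Y91.4021 F3278
M5
G0 X0.0000 Y0.0000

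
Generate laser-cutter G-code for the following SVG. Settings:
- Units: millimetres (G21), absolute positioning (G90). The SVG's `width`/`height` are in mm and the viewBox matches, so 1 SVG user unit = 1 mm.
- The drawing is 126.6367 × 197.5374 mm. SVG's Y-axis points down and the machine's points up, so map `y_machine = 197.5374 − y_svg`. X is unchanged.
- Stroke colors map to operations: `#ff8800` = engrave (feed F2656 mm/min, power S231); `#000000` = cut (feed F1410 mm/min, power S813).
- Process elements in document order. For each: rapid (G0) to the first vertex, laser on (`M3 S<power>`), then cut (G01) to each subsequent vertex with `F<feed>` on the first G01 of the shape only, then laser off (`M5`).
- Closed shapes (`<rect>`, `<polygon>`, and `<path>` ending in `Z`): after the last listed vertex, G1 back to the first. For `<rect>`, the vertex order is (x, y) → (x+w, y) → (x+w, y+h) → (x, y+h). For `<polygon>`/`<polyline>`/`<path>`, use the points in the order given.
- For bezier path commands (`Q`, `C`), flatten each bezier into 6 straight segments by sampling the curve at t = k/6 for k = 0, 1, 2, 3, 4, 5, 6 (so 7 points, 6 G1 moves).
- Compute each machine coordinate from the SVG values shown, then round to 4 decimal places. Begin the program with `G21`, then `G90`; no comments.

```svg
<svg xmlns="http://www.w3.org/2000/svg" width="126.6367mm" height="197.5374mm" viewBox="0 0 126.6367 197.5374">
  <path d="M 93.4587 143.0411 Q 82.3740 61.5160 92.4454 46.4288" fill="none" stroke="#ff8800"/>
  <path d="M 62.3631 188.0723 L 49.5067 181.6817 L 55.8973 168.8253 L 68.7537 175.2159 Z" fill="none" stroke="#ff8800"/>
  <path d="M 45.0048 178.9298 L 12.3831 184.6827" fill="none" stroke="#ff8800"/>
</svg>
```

G21
G90
G0 X93.4587 Y54.4963
M3 S231
G01 X90.3515 Y79.8258 F2656
G01 X88.4196 Y101.4644
G01 X87.6630 Y119.4119
G01 X88.0818 Y133.6685
G01 X89.6759 Y144.2340
G01 X92.4454 Y151.1086
M5
G0 X62.3631 Y9.4651
M3 S231
G01 X49.5067 Y15.8557 F2656
G01 X55.8973 Y28.7121
G01 X68.7537 Y22.3215
G01 X62.3631 Y9.4651
M5
G0 X45.0048 Y18.6076
M3 S231
G01 X12.3831 Y12.8547 F2656
M5

viewBox `0 0 126.6367 197.5374` with mm width/height → 1 unit = 1 mm. Flip: y_m = 197.5374 − y_svg.

**Shape 1** — `<path>` quadratic bezier, stroke `#ff8800` → engrave (S231, F2656). Control points (SVG): P0=(93.4587,143.0411), P1=(82.3740,61.5160), P2=(92.4454,46.4288); sampled at t=k/6. Machine vertices: (93.4587,54.4963) → (90.3515,79.8258) → (88.4196,101.4644) → (87.6630,119.4119) → (88.0818,133.6685) → (89.6759,144.2340) → (92.4454,151.1086). Open path.

**Shape 2** — `<path>` regular polygon, stroke `#ff8800` → engrave (S231, F2656). Machine vertices: (62.3631,9.4651) → (49.5067,15.8557) → (55.8973,28.7121) → (68.7537,22.3215) → (62.3631,9.4651). Closed: final G1 returns to the first vertex.

**Shape 3** — `<path>` line segment, stroke `#ff8800` → engrave (S231, F2656). Machine vertices: (45.0048,18.6076) → (12.3831,12.8547). Open path.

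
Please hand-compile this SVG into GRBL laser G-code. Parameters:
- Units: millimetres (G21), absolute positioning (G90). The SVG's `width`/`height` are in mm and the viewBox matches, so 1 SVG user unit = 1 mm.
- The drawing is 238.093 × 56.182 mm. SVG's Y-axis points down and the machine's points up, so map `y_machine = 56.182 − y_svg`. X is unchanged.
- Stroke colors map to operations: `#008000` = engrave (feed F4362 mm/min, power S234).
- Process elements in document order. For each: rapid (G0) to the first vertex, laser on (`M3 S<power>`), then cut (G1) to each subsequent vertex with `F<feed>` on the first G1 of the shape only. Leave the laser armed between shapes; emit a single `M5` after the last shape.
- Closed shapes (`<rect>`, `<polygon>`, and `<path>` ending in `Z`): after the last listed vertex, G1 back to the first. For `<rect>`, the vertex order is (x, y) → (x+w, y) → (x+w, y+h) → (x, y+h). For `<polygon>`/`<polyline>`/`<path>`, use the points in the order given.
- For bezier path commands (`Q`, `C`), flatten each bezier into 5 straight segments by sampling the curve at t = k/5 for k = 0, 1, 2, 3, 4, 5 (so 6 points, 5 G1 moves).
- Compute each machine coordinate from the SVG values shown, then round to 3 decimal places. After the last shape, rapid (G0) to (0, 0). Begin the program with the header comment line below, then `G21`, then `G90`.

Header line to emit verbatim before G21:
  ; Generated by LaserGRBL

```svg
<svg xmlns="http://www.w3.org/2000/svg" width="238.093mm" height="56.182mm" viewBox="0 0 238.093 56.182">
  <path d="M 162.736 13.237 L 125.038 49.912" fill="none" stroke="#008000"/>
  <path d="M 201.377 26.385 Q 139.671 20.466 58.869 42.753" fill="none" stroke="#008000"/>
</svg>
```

1 u = 1 mm; y_m = 56.182 − y.

[1] `<path>` line segment, #008000→engrave S234 F4362: (162.736,42.945) → (125.038,6.270)

[2] `<path>` quadratic bezier, #008000→engrave S234 F4362: (201.377,29.797) → (175.931,31.036) → (148.957,30.019) → (120.455,26.746) → (90.426,21.216) → (58.869,13.429)

; Generated by LaserGRBL
G21
G90
G0 X162.736 Y42.945
M3 S234
G1 X125.038 Y6.270 F4362
G0 X201.377 Y29.797
M3 S234
G1 X175.931 Y31.036 F4362
G1 X148.957 Y30.019
G1 X120.455 Y26.746
G1 X90.426 Y21.216
G1 X58.869 Y13.429
M5
G0 X0.000 Y0.000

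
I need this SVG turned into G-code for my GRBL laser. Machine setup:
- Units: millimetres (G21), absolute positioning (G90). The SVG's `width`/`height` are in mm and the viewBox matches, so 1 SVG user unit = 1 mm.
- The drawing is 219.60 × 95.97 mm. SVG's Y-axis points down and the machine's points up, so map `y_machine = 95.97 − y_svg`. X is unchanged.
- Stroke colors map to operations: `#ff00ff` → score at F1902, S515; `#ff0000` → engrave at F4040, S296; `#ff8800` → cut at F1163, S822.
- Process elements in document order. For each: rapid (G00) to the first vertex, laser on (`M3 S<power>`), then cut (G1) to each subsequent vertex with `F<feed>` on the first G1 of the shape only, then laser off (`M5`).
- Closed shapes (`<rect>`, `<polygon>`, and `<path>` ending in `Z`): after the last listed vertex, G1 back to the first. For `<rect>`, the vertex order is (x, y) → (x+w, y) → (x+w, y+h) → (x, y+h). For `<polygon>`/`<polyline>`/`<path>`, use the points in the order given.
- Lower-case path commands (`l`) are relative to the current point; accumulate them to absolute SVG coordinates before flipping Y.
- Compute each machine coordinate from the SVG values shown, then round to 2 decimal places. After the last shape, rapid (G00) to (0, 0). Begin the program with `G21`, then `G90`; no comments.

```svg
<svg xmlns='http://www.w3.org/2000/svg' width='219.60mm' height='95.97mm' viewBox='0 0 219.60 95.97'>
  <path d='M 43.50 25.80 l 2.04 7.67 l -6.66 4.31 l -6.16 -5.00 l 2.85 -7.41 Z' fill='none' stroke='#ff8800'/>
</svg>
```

viewBox `0 0 219.60 95.97` with mm width/height → 1 unit = 1 mm. Flip: y_m = 95.97 − y_svg.

**Shape 1** — `<path>` regular polygon, stroke `#ff8800` → cut (S822, F1163). Machine vertices: (43.50,70.17) → (45.54,62.50) → (38.88,58.19) → (32.72,63.19) → (35.57,70.60) → (43.50,70.17). Closed: final G1 returns to the first vertex.

G21
G90
G00 X43.50 Y70.17
M3 S822
G1 X45.54 Y62.50 F1163
G1 X38.88 Y58.19
G1 X32.72 Y63.19
G1 X35.57 Y70.60
G1 X43.50 Y70.17
M5
G00 X0.00 Y0.00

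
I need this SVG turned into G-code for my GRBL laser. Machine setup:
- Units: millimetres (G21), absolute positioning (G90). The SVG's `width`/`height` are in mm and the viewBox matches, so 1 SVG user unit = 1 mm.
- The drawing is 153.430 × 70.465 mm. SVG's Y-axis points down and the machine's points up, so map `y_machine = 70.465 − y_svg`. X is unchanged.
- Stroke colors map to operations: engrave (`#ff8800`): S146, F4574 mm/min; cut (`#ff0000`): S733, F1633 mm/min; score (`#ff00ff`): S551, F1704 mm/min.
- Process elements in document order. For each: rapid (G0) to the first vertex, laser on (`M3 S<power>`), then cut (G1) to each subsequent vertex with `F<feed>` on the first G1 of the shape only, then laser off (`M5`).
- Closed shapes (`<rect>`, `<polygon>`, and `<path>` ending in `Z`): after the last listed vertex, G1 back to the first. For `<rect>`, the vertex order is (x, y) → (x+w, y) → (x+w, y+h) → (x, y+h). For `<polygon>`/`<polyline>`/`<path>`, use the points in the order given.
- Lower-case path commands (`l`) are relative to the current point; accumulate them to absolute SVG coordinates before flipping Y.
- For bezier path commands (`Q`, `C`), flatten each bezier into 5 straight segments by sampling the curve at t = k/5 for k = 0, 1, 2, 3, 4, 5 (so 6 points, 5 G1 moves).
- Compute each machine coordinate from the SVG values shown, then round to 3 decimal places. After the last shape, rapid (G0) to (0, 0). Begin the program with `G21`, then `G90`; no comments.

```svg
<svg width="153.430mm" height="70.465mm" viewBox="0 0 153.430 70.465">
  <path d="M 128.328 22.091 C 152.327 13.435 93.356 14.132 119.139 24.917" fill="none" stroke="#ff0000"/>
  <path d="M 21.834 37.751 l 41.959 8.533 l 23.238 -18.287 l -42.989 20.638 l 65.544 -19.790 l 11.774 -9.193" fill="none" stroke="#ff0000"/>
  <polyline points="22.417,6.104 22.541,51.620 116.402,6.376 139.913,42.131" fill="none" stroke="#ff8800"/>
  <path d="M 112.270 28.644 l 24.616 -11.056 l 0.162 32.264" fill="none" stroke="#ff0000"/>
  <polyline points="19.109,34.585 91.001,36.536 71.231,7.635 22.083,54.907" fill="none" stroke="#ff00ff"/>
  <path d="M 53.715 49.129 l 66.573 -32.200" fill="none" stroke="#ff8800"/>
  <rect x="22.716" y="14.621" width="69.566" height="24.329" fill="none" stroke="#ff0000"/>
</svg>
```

Since the viewBox matches the mm dimensions, user units are millimetres directly. The only transform is the Y-flip y_m = 70.465 − y_svg.

Shape 1 is a cubic bezier drawn with `<path>`. Its stroke #ff0000 means cut at S733, F1633. After flipping Y the toolpath is (128.328,48.374) → (134.113,52.439) → (128.036,54.225) → (118.147,53.695) → (112.498,50.814) → (119.139,45.548).

Shape 2 is a open polyline drawn with `<path>`. Its stroke #ff0000 means cut at S733, F1633. After flipping Y the toolpath is (21.834,32.714) → (63.793,24.181) → (87.031,42.468) → (44.042,21.830) → (109.586,41.620) → (121.360,50.813).

Shape 3 is a open polyline drawn with `<polyline>`. Its stroke #ff8800 means engrave at S146, F4574. After flipping Y the toolpath is (22.417,64.361) → (22.541,18.845) → (116.402,64.089) → (139.913,28.334).

Shape 4 is a open polyline drawn with `<path>`. Its stroke #ff0000 means cut at S733, F1633. After flipping Y the toolpath is (112.270,41.821) → (136.886,52.877) → (137.048,20.613).

Shape 5 is a open polyline drawn with `<polyline>`. Its stroke #ff00ff means score at S551, F1704. After flipping Y the toolpath is (19.109,35.880) → (91.001,33.929) → (71.231,62.830) → (22.083,15.558).

Shape 6 is a line segment drawn with `<path>`. Its stroke #ff8800 means engrave at S146, F4574. After flipping Y the toolpath is (53.715,21.336) → (120.288,53.536).

Shape 7 is a rectangle drawn with `<rect>`. Its stroke #ff0000 means cut at S733, F1633. After flipping Y the toolpath is (22.716,55.844) → (92.282,55.844) → (92.282,31.515) → (22.716,31.515) → (22.716,55.844), returning to the start.

G21
G90
G0 X128.328 Y48.374
M3 S733
G1 X134.113 Y52.439 F1633
G1 X128.036 Y54.225
G1 X118.147 Y53.695
G1 X112.498 Y50.814
G1 X119.139 Y45.548
M5
G0 X21.834 Y32.714
M3 S733
G1 X63.793 Y24.181 F1633
G1 X87.031 Y42.468
G1 X44.042 Y21.830
G1 X109.586 Y41.620
G1 X121.360 Y50.813
M5
G0 X22.417 Y64.361
M3 S146
G1 X22.541 Y18.845 F4574
G1 X116.402 Y64.089
G1 X139.913 Y28.334
M5
G0 X112.270 Y41.821
M3 S733
G1 X136.886 Y52.877 F1633
G1 X137.048 Y20.613
M5
G0 X19.109 Y35.880
M3 S551
G1 X91.001 Y33.929 F1704
G1 X71.231 Y62.830
G1 X22.083 Y15.558
M5
G0 X53.715 Y21.336
M3 S146
G1 X120.288 Y53.536 F4574
M5
G0 X22.716 Y55.844
M3 S733
G1 X92.282 Y55.844 F1633
G1 X92.282 Y31.515
G1 X22.716 Y31.515
G1 X22.716 Y55.844
M5
G0 X0.000 Y0.000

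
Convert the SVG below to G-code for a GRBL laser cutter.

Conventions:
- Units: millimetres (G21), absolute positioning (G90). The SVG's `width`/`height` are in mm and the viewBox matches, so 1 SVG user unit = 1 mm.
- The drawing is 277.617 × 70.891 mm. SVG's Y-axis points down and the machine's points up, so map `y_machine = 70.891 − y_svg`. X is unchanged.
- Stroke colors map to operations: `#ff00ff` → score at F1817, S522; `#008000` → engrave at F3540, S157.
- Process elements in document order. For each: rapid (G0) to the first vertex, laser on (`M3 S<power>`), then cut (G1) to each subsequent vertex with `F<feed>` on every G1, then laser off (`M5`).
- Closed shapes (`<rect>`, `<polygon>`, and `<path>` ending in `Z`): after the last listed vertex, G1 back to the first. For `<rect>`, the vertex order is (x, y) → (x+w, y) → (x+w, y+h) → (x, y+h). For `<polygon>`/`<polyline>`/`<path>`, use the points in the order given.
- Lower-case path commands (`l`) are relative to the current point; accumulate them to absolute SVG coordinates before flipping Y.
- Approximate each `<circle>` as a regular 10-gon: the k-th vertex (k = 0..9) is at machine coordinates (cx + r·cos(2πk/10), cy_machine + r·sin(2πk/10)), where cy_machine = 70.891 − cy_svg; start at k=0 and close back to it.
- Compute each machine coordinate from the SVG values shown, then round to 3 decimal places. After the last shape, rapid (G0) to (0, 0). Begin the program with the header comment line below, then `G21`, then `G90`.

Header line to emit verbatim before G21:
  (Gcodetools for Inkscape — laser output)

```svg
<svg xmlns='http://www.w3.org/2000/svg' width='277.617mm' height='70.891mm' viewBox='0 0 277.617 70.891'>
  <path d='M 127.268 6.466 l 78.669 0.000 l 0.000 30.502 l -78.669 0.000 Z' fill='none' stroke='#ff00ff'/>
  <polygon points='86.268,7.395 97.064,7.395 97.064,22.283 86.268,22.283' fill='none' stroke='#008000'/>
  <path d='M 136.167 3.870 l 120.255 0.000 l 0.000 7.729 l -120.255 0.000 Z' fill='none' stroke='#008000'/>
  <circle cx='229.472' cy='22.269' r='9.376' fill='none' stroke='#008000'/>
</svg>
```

viewBox `0 0 277.617 70.891` with mm width/height → 1 unit = 1 mm. Flip: y_m = 70.891 − y_svg.

**Shape 1** — `<path>` rectangle, stroke `#ff00ff` → score (S522, F1817). Machine vertices: (127.268,64.425) → (205.937,64.425) → (205.937,33.923) → (127.268,33.923) → (127.268,64.425). Closed: final G1 returns to the first vertex.

**Shape 2** — `<polygon>` rectangle, stroke `#008000` → engrave (S157, F3540). Machine vertices: (86.268,63.496) → (97.064,63.496) → (97.064,48.608) → (86.268,48.608) → (86.268,63.496). Closed: final G1 returns to the first vertex.

**Shape 3** — `<path>` rectangle, stroke `#008000` → engrave (S157, F3540). Machine vertices: (136.167,67.021) → (256.422,67.021) → (256.422,59.292) → (136.167,59.292) → (136.167,67.021). Closed: final G1 returns to the first vertex.

**Shape 4** — `<circle>` circle, stroke `#008000` → engrave (S157, F3540). Machine vertices: (238.848,48.622) → (237.057,54.133) → (232.369,57.539) → (226.575,57.539) → (221.887,54.133) → (220.096,48.622) → (221.887,43.111) → (226.575,39.705) → (232.369,39.705) → (237.057,43.111) → (238.848,48.622). Closed: final G1 returns to the first vertex.

(Gcodetools for Inkscape — laser output)
G21
G90
G0 X127.268 Y64.425
M3 S522
G1 X205.937 Y64.425 F1817
G1 X205.937 Y33.923 F1817
G1 X127.268 Y33.923 F1817
G1 X127.268 Y64.425 F1817
M5
G0 X86.268 Y63.496
M3 S157
G1 X97.064 Y63.496 F3540
G1 X97.064 Y48.608 F3540
G1 X86.268 Y48.608 F3540
G1 X86.268 Y63.496 F3540
M5
G0 X136.167 Y67.021
M3 S157
G1 X256.422 Y67.021 F3540
G1 X256.422 Y59.292 F3540
G1 X136.167 Y59.292 F3540
G1 X136.167 Y67.021 F3540
M5
G0 X238.848 Y48.622
M3 S157
G1 X237.057 Y54.133 F3540
G1 X232.369 Y57.539 F3540
G1 X226.575 Y57.539 F3540
G1 X221.887 Y54.133 F3540
G1 X220.096 Y48.622 F3540
G1 X221.887 Y43.111 F3540
G1 X226.575 Y39.705 F3540
G1 X232.369 Y39.705 F3540
G1 X237.057 Y43.111 F3540
G1 X238.848 Y48.622 F3540
M5
G0 X0.000 Y0.000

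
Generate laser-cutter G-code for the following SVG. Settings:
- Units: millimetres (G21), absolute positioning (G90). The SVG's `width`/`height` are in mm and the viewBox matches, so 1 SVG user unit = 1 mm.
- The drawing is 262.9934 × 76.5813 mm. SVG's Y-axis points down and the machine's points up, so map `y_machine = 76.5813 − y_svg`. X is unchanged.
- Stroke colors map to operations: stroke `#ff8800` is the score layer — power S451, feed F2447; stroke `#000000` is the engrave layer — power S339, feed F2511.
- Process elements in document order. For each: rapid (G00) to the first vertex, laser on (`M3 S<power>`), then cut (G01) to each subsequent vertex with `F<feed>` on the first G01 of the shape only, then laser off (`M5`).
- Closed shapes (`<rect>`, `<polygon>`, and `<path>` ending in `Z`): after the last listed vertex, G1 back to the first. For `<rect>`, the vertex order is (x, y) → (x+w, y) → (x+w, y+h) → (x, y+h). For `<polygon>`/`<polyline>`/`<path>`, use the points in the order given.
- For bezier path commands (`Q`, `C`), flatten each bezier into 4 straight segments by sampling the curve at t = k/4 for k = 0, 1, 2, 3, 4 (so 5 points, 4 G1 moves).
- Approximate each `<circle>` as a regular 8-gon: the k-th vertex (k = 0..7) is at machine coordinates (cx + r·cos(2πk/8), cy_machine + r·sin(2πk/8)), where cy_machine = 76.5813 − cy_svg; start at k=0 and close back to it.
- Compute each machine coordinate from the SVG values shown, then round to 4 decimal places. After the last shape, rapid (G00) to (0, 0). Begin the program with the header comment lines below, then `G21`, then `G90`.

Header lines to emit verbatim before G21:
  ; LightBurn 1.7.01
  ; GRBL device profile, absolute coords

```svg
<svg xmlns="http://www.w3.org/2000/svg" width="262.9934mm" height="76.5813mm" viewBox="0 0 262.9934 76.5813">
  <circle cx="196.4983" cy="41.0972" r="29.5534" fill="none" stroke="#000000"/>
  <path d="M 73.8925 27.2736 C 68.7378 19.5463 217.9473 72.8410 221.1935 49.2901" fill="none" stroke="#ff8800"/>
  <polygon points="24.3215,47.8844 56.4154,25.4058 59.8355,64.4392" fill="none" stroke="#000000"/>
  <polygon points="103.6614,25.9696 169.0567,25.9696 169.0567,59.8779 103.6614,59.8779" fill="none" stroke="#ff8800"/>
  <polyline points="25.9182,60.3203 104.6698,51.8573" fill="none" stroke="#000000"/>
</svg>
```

; LightBurn 1.7.01
; GRBL device profile, absolute coords
G21
G90
G00 X226.0517 Y35.4841
M3 S339
G01 X217.3957 Y56.3815 F2511
G01 X196.4983 Y65.0375
G01 X175.6009 Y56.3815
G01 X166.9449 Y35.4841
G01 X175.6009 Y14.5867
G01 X196.4983 Y5.9307
G01 X217.3957 Y14.5867
G01 X226.0517 Y35.4841
M5
G00 X73.8925 Y49.3077
M3 S451
G01 X94.2771 Y45.8157 F2447
G01 X144.3927 Y32.3656
G01 X196.0833 Y21.8824
G01 X221.1935 Y27.2912
M5
G00 X24.3215 Y28.6969
M3 S339
G01 X56.4154 Y51.1755 F2511
G01 X59.8355 Y12.1421
G01 X24.3215 Y28.6969
M5
G00 X103.6614 Y50.6117
M3 S451
G01 X169.0567 Y50.6117 F2447
G01 X169.0567 Y16.7034
G01 X103.6614 Y16.7034
G01 X103.6614 Y50.6117
M5
G00 X25.9182 Y16.2610
M3 S339
G01 X104.6698 Y24.7240 F2511
M5
G00 X0.0000 Y0.0000

Since the viewBox matches the mm dimensions, user units are millimetres directly. The only transform is the Y-flip y_m = 76.5813 − y_svg.

Shape 1 is a circle drawn with `<circle>`. Its stroke #000000 means engrave at S339, F2511. After flipping Y the toolpath is (226.0517,35.4841) → (217.3957,56.3815) → (196.4983,65.0375) → (175.6009,56.3815) → (166.9449,35.4841) → (175.6009,14.5867) → (196.4983,5.9307) → (217.3957,14.5867) → (226.0517,35.4841), returning to the start.

Shape 2 is a cubic bezier drawn with `<path>`. Its stroke #ff8800 means score at S451, F2447. After flipping Y the toolpath is (73.8925,49.3077) → (94.2771,45.8157) → (144.3927,32.3656) → (196.0833,21.8824) → (221.1935,27.2912).

Shape 3 is a regular polygon drawn with `<polygon>`. Its stroke #000000 means engrave at S339, F2511. After flipping Y the toolpath is (24.3215,28.6969) → (56.4154,51.1755) → (59.8355,12.1421) → (24.3215,28.6969), returning to the start.

Shape 4 is a rectangle drawn with `<polygon>`. Its stroke #ff8800 means score at S451, F2447. After flipping Y the toolpath is (103.6614,50.6117) → (169.0567,50.6117) → (169.0567,16.7034) → (103.6614,16.7034) → (103.6614,50.6117), returning to the start.

Shape 5 is a line segment drawn with `<polyline>`. Its stroke #000000 means engrave at S339, F2511. After flipping Y the toolpath is (25.9182,16.2610) → (104.6698,24.7240).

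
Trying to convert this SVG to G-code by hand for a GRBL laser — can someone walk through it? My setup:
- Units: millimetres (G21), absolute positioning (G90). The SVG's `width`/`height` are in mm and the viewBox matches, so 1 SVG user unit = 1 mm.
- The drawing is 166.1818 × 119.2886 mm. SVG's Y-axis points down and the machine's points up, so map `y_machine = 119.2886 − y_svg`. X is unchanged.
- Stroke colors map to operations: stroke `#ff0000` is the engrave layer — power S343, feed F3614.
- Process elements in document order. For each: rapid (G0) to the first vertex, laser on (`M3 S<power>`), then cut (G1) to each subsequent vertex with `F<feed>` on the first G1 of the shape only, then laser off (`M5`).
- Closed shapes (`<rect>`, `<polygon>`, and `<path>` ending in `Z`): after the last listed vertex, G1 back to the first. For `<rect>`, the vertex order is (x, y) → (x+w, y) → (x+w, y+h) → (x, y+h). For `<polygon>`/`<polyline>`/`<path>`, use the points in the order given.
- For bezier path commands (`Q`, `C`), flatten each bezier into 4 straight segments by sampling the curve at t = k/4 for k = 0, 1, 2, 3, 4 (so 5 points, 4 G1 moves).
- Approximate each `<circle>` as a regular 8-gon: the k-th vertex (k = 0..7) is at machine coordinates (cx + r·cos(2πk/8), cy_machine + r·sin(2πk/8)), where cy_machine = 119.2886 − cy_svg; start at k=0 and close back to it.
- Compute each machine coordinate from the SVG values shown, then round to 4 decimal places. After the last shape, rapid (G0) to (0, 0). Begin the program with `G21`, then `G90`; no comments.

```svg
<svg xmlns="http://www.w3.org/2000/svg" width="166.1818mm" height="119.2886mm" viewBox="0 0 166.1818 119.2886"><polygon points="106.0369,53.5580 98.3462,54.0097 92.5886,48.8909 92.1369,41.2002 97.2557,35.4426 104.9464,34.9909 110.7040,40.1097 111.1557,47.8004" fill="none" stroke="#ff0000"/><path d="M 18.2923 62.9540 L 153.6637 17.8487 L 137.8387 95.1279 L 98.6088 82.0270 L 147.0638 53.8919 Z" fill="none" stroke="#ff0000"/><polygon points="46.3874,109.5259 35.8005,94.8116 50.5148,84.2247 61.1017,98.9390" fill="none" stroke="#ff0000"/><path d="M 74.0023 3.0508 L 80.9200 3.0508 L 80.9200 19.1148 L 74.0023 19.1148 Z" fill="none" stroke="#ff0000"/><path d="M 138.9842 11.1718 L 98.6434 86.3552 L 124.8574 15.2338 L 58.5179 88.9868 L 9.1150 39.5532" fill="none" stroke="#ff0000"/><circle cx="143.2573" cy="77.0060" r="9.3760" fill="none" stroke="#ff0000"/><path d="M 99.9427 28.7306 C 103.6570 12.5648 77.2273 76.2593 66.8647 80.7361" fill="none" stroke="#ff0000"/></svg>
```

G21
G90
G0 X106.0369 Y65.7306
M3 S343
G1 X98.3462 Y65.2789 F3614
G1 X92.5886 Y70.3977
G1 X92.1369 Y78.0884
G1 X97.2557 Y83.8460
G1 X104.9464 Y84.2977
G1 X110.7040 Y79.1789
G1 X111.1557 Y71.4882
G1 X106.0369 Y65.7306
M5
G0 X18.2923 Y56.3346
M3 S343
G1 X153.6637 Y101.4399 F3614
G1 X137.8387 Y24.1607
G1 X98.6088 Y37.2616
G1 X147.0638 Y65.3967
G1 X18.2923 Y56.3346
M5
G0 X46.3874 Y9.7627
M3 S343
G1 X35.8005 Y24.4770 F3614
G1 X50.5148 Y35.0639
G1 X61.1017 Y20.3496
G1 X46.3874 Y9.7627
M5
G0 X74.0023 Y116.2378
M3 S343
G1 X80.9200 Y116.2378 F3614
G1 X80.9200 Y100.1738
G1 X74.0023 Y100.1738
G1 X74.0023 Y116.2378
M5
G0 X138.9842 Y108.1168
M3 S343
G1 X98.6434 Y32.9334 F3614
G1 X124.8574 Y104.0548
G1 X58.5179 Y30.3018
G1 X9.1150 Y79.7354
M5
G0 X152.6333 Y42.2826
M3 S343
G1 X149.8871 Y48.9124 F3614
G1 X143.2573 Y51.6586
G1 X136.6275 Y48.9124
G1 X133.8813 Y42.2826
G1 X136.6275 Y35.6528
G1 X143.2573 Y32.9066
G1 X149.8871 Y35.6528
G1 X152.6333 Y42.2826
M5
G0 X99.9427 Y90.5580
M3 S343
G1 X97.7985 Y89.8816 F3614
G1 X88.6825 Y72.2962
G1 X76.9272 Y50.8403
G1 X66.8647 Y38.5525
M5
G0 X0.0000 Y0.0000

1 u = 1 mm; y_m = 119.2886 − y.

[1] `<polygon>` regular polygon, #ff0000→engrave S343 F3614: (106.0369,65.7306) → (98.3462,65.2789) → (92.5886,70.3977) → (92.1369,78.0884) → (97.2557,83.8460) → (104.9464,84.2977) → (110.7040,79.1789) → (111.1557,71.4882) → (106.0369,65.7306) (closed)

[2] `<path>` closed polygon, #ff0000→engrave S343 F3614: (18.2923,56.3346) → (153.6637,101.4399) → (137.8387,24.1607) → (98.6088,37.2616) → (147.0638,65.3967) → (18.2923,56.3346) (closed)

[3] `<polygon>` regular polygon, #ff0000→engrave S343 F3614: (46.3874,9.7627) → (35.8005,24.4770) → (50.5148,35.0639) → (61.1017,20.3496) → (46.3874,9.7627) (closed)

[4] `<path>` rectangle, #ff0000→engrave S343 F3614: (74.0023,116.2378) → (80.9200,116.2378) → (80.9200,100.1738) → (74.0023,100.1738) → (74.0023,116.2378) (closed)

[5] `<path>` open polyline, #ff0000→engrave S343 F3614: (138.9842,108.1168) → (98.6434,32.9334) → (124.8574,104.0548) → (58.5179,30.3018) → (9.1150,79.7354)

[6] `<circle>` circle, #ff0000→engrave S343 F3614: (152.6333,42.2826) → (149.8871,48.9124) → (143.2573,51.6586) → (136.6275,48.9124) → (133.8813,42.2826) → (136.6275,35.6528) → (143.2573,32.9066) → (149.8871,35.6528) → (152.6333,42.2826) (closed)

[7] `<path>` cubic bezier, #ff0000→engrave S343 F3614: (99.9427,90.5580) → (97.7985,89.8816) → (88.6825,72.2962) → (76.9272,50.8403) → (66.8647,38.5525)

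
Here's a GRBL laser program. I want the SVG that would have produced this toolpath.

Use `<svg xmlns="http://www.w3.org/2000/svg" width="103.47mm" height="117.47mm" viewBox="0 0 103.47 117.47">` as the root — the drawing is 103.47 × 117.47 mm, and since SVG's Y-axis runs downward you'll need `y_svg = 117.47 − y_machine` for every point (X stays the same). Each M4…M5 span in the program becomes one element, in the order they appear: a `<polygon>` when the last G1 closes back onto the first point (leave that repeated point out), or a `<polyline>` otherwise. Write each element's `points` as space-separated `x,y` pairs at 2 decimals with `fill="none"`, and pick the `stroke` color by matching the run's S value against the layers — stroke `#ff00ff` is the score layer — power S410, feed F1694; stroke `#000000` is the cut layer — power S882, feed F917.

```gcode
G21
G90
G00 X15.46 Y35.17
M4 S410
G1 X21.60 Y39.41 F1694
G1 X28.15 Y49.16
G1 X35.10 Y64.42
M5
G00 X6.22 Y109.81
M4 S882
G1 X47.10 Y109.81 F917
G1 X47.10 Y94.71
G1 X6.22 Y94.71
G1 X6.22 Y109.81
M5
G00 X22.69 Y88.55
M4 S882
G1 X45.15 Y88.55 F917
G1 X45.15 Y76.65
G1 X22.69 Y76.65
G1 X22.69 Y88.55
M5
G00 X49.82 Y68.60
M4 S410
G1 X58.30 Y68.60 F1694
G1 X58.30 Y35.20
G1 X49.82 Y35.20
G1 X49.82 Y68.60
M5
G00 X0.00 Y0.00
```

Machine Y-up, SVG Y-down with viewBox height 117.47, so y_svg = 117.47 − y_machine; X carries over.

Run 1: S410 ⇒ score layer `#ff00ff`. The run is open, so emit a `<polyline>` with points (Y-flipped): 15.46,82.30 21.60,78.06 28.15,68.31 35.10,53.05.

Run 2: power S882 maps to stroke `#000000` (cut). The run returns to its start, so emit a `<polygon>` with points (Y-flipped): 6.22,7.66 47.10,7.66 47.10,22.76 6.22,22.76.

Run 3: S882 ⇒ cut layer `#000000`. The run returns to its start, so emit a `<polygon>` with points (Y-flipped): 22.69,28.92 45.15,28.92 45.15,40.82 22.69,40.82.

Run 4: S410 ⇒ score layer `#ff00ff`. The run returns to its start, so emit a `<polygon>` with points (Y-flipped): 49.82,48.87 58.30,48.87 58.30,82.27 49.82,82.27.

<svg xmlns="http://www.w3.org/2000/svg" width="103.47mm" height="117.47mm" viewBox="0 0 103.47 117.47">
  <polyline points="15.46,82.30 21.60,78.06 28.15,68.31 35.10,53.05" fill="none" stroke="#ff00ff"/>
  <polygon points="6.22,7.66 47.10,7.66 47.10,22.76 6.22,22.76" fill="none" stroke="#000000"/>
  <polygon points="22.69,28.92 45.15,28.92 45.15,40.82 22.69,40.82" fill="none" stroke="#000000"/>
  <polygon points="49.82,48.87 58.30,48.87 58.30,82.27 49.82,82.27" fill="none" stroke="#ff00ff"/>
</svg>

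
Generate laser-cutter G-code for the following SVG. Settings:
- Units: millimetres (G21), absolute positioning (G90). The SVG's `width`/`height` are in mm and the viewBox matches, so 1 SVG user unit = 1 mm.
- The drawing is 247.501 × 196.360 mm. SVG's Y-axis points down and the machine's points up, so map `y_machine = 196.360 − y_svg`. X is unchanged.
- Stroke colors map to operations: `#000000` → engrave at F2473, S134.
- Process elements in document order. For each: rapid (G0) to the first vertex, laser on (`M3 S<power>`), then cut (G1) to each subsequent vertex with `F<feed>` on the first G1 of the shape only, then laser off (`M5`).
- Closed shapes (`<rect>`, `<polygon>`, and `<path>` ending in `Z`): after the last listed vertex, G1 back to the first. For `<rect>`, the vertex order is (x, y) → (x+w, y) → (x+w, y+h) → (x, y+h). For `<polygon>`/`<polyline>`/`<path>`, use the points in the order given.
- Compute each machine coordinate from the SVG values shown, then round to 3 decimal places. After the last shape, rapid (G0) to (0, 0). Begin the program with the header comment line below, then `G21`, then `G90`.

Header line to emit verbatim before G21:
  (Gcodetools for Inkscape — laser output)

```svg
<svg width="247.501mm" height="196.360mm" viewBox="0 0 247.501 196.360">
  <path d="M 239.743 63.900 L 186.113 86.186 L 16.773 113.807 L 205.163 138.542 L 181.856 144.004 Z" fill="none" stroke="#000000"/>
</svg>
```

Since the viewBox matches the mm dimensions, user units are millimetres directly. The only transform is the Y-flip y_m = 196.360 − y_svg.

Shape 1 is a closed polygon drawn with `<path>`. Its stroke #000000 means engrave at S134, F2473. After flipping Y the toolpath is (239.743,132.460) → (186.113,110.174) → (16.773,82.553) → (205.163,57.818) → (181.856,52.356) → (239.743,132.460), returning to the start.

(Gcodetools for Inkscape — laser output)
G21
G90
G0 X239.743 Y132.460
M3 S134
G1 X186.113 Y110.174 F2473
G1 X16.773 Y82.553
G1 X205.163 Y57.818
G1 X181.856 Y52.356
G1 X239.743 Y132.460
M5
G0 X0.000 Y0.000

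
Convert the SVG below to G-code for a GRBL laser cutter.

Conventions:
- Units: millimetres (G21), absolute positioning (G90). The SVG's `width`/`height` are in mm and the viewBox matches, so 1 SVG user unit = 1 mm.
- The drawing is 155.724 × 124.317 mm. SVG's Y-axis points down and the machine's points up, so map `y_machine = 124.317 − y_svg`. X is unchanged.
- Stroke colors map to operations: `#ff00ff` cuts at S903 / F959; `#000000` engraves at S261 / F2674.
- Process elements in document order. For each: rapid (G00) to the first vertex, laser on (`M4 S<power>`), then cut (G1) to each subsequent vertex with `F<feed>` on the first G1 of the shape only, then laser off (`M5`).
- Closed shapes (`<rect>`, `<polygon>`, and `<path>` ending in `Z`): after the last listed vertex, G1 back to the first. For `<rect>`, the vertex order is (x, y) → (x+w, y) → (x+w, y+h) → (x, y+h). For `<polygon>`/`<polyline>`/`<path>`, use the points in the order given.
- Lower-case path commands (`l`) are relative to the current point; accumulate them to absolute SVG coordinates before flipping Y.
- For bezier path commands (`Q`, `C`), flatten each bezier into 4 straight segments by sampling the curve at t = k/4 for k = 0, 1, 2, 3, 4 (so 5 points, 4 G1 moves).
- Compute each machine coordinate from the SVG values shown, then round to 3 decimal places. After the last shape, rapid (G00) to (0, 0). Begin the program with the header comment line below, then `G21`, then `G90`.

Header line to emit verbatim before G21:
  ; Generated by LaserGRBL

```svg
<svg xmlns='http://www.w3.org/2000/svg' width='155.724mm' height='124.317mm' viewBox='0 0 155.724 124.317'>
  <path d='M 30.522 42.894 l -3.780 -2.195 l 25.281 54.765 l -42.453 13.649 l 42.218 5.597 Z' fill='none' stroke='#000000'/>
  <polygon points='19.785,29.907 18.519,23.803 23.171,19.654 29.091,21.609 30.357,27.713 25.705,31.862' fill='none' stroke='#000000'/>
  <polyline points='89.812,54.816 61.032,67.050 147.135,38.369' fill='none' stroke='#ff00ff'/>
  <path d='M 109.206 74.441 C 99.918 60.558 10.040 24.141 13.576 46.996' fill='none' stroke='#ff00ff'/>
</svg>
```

; Generated by LaserGRBL
G21
G90
G00 X30.522 Y81.423
M4 S261
G1 X26.742 Y83.618 F2674
G1 X52.023 Y28.853
G1 X9.570 Y15.204
G1 X51.788 Y9.607
G1 X30.522 Y81.423
M5
G00 X19.785 Y94.410
M4 S261
G1 X18.519 Y100.514 F2674
G1 X23.171 Y104.663
G1 X29.091 Y102.708
G1 X30.357 Y96.604
G1 X25.705 Y92.455
G1 X19.785 Y94.410
M5
G00 X89.812 Y69.501
M4 S903
G1 X61.032 Y57.267 F959
G1 X147.135 Y85.948
M5
G00 X109.206 Y49.876
M4 S903
G1 X89.848 Y63.235 F959
G1 X56.582 Y77.375
G1 X25.720 Y84.627
G1 X13.576 Y77.321
M5
G00 X0.000 Y0.000

viewBox `0 0 155.724 124.317` with mm width/height → 1 unit = 1 mm. Flip: y_m = 124.317 − y_svg.

**Shape 1** — `<path>` closed polygon, stroke `#000000` → engrave (S261, F2674). Machine vertices: (30.522,81.423) → (26.742,83.618) → (52.023,28.853) → (9.570,15.204) → (51.788,9.607) → (30.522,81.423). Closed: final G1 returns to the first vertex.

**Shape 2** — `<polygon>` regular polygon, stroke `#000000` → engrave (S261, F2674). Machine vertices: (19.785,94.410) → (18.519,100.514) → (23.171,104.663) → (29.091,102.708) → (30.357,96.604) → (25.705,92.455) → (19.785,94.410). Closed: final G1 returns to the first vertex.

**Shape 3** — `<polyline>` open polyline, stroke `#ff00ff` → cut (S903, F959). Machine vertices: (89.812,69.501) → (61.032,57.267) → (147.135,85.948). Open path.

**Shape 4** — `<path>` cubic bezier, stroke `#ff00ff` → cut (S903, F959). Control points (SVG): P0=(109.206,74.441), P1=(99.918,60.558), P2=(10.040,24.141), P3=(13.576,46.996); sampled at t=k/4. Machine vertices: (109.206,49.876) → (89.848,63.235) → (56.582,77.375) → (25.720,84.627) → (13.576,77.321). Open path.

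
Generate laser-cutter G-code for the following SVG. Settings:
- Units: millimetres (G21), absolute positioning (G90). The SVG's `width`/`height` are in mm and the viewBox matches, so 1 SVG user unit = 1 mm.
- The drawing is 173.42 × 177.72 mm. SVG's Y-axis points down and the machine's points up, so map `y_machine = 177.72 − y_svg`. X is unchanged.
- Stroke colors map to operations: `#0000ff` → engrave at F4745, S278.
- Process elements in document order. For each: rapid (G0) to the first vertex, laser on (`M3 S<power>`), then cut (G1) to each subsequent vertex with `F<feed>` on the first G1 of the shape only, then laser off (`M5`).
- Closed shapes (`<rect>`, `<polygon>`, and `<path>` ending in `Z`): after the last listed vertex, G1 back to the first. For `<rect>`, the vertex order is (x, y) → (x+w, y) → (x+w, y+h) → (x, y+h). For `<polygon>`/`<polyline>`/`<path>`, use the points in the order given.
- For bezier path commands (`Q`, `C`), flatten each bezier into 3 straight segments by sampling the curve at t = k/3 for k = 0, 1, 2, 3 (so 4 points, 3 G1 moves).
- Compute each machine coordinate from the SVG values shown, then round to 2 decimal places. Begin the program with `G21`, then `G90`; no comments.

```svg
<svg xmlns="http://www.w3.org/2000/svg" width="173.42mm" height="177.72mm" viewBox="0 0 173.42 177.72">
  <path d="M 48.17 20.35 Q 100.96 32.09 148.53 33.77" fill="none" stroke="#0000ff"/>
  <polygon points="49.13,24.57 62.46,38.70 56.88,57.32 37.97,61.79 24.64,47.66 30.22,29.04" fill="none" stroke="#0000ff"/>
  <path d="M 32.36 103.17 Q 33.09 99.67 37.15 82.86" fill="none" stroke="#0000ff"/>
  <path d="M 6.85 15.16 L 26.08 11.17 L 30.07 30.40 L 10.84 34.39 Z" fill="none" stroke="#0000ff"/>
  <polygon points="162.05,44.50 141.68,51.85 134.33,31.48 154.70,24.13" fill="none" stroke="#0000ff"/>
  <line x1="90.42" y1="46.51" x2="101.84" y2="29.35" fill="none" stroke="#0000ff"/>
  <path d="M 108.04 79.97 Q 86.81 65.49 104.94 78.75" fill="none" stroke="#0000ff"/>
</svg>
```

viewBox `0 0 173.42 177.72` with mm width/height → 1 unit = 1 mm. Flip: y_m = 177.72 − y_svg.

**Shape 1** — `<path>` quadratic bezier, stroke `#0000ff` → engrave (S278, F4745). Control points (SVG): P0=(48.17,20.35), P1=(100.96,32.09), P2=(148.53,33.77); sampled at t=k/3. Machine vertices: (48.17,157.37) → (82.78,150.66) → (116.24,146.19) → (148.53,143.95). Open path.

**Shape 2** — `<polygon>` regular polygon, stroke `#0000ff` → engrave (S278, F4745). Machine vertices: (49.13,153.15) → (62.46,139.02) → (56.88,120.40) → (37.97,115.93) → (24.64,130.06) → (30.22,148.68) → (49.13,153.15). Closed: final G1 returns to the first vertex.

**Shape 3** — `<path>` quadratic bezier, stroke `#0000ff` → engrave (S278, F4745). Control points (SVG): P0=(32.36,103.17), P1=(33.09,99.67), P2=(37.15,82.86); sampled at t=k/3. Machine vertices: (32.36,74.55) → (33.22,78.36) → (34.81,85.13) → (37.15,94.86). Open path.

**Shape 4** — `<path>` regular polygon, stroke `#0000ff` → engrave (S278, F4745). Machine vertices: (6.85,162.56) → (26.08,166.55) → (30.07,147.32) → (10.84,143.33) → (6.85,162.56). Closed: final G1 returns to the first vertex.

**Shape 5** — `<polygon>` regular polygon, stroke `#0000ff` → engrave (S278, F4745). Machine vertices: (162.05,133.22) → (141.68,125.87) → (134.33,146.24) → (154.70,153.59) → (162.05,133.22). Closed: final G1 returns to the first vertex.

**Shape 6** — `<line>` line segment, stroke `#0000ff` → engrave (S278, F4745). Machine vertices: (90.42,131.21) → (101.84,148.37). Open path.

**Shape 7** — `<path>` quadratic bezier, stroke `#0000ff` → engrave (S278, F4745). Control points (SVG): P0=(108.04,79.97), P1=(86.81,65.49), P2=(104.94,78.75); sampled at t=k/3. Machine vertices: (108.04,97.75) → (98.26,104.32) → (97.23,104.73) → (104.94,98.97). Open path.

G21
G90
G0 X48.17 Y157.37
M3 S278
G1 X82.78 Y150.66 F4745
G1 X116.24 Y146.19
G1 X148.53 Y143.95
M5
G0 X49.13 Y153.15
M3 S278
G1 X62.46 Y139.02 F4745
G1 X56.88 Y120.40
G1 X37.97 Y115.93
G1 X24.64 Y130.06
G1 X30.22 Y148.68
G1 X49.13 Y153.15
M5
G0 X32.36 Y74.55
M3 S278
G1 X33.22 Y78.36 F4745
G1 X34.81 Y85.13
G1 X37.15 Y94.86
M5
G0 X6.85 Y162.56
M3 S278
G1 X26.08 Y166.55 F4745
G1 X30.07 Y147.32
G1 X10.84 Y143.33
G1 X6.85 Y162.56
M5
G0 X162.05 Y133.22
M3 S278
G1 X141.68 Y125.87 F4745
G1 X134.33 Y146.24
G1 X154.70 Y153.59
G1 X162.05 Y133.22
M5
G0 X90.42 Y131.21
M3 S278
G1 X101.84 Y148.37 F4745
M5
G0 X108.04 Y97.75
M3 S278
G1 X98.26 Y104.32 F4745
G1 X97.23 Y104.73
G1 X104.94 Y98.97
M5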